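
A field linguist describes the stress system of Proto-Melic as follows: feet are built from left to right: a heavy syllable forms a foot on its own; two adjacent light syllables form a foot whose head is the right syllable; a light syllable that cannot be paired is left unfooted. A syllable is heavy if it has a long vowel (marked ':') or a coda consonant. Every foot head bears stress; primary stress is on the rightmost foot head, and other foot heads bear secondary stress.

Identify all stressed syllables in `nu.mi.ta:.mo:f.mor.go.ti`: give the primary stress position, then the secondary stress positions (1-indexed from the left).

primary 7, secondary 2, 3, 4, 5

Weights: 1 nu L, 2 mi L, 3 ta: H, 4 mo:f H, 5 mor H, 6 go L, 7 ti L.
Parse left to right (heavy = foot alone; LL = one foot; stranded L unfooted): (nu.ˈmi) (ˈta:) (ˈmo:f) (ˈmor) (go.ˈti).
Foot heads: 2, 3, 4, 5, 7.
Primary stress on the rightmost head = syllable 7.
Secondary stress on 2, 3, 4, 5: nu.ˌmi.ˌta:.ˌmo:f.ˌmor.go.ˈti.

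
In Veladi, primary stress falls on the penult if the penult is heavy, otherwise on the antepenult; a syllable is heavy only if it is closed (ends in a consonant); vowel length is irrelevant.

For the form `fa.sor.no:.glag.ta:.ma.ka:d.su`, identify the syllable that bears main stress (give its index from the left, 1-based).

Weights: 6 ma L, 7 ka:d H, 8 su L.
The penult (syllable 7, ka:d) is heavy, so it takes stress.
Primary stress: syllable 7 → fa.sor.no:.glag.ta:.ma.ˈka:d.su.

7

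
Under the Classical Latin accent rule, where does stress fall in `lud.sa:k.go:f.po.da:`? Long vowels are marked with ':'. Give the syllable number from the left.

Classical Latin: stress the penult if heavy (long vowel or closed), else the antepenult.
Weights: 3 go:f H, 4 po L, 5 da: H.
The penult (syllable 4, po) is light, so stress falls on the antepenult (syllable 3, go:f).
Stress on syllable 3: lud.sa:k.ˈgo:f.po.da:.

3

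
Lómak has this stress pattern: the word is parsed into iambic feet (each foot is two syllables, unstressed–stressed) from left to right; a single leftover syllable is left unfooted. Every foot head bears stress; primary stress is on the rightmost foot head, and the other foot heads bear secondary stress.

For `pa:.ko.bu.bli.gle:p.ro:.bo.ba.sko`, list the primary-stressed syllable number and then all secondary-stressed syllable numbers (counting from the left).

primary 8, secondary 2, 4, 6

Parse left to right into iambic (σˈσ) feet: (pa:.ˈko) (bu.ˈbli) (gle:p.ˈro:) (bo.ˈba) sko. Syllable 9 is left unfooted.
Foot heads (stressed positions): 2, 4, 6, 8.
End Rule Rightmost: primary stress on the rightmost head = syllable 8.
Secondary stress on 2, 4, 6: pa:.ˌko.bu.ˌbli.gle:p.ˌro:.bo.ˈba.sko.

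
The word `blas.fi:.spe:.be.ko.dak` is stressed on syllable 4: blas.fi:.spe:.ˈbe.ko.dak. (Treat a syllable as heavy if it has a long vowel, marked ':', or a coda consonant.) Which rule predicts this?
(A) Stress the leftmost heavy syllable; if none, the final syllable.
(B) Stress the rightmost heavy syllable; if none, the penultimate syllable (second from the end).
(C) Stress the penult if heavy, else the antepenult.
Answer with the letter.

C

Rule A → syllable 1 (observed: 4).
Rule B → syllable 6 (observed: 4).
Rule C → syllable 4 ✓.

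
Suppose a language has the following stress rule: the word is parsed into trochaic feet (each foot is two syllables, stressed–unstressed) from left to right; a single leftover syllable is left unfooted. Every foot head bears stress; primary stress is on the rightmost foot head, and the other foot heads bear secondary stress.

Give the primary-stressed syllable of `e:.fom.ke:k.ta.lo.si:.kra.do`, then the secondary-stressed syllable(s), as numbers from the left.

Parse left to right into trochaic (ˈσσ) feet: (ˈe:.fom) (ˈke:k.ta) (ˈlo.si:) (ˈkra.do).
Foot heads (stressed positions): 1, 3, 5, 7.
End Rule Rightmost: primary stress on the rightmost head = syllable 7.
Secondary stress on 1, 3, 5: ˌe:.fom.ˌke:k.ta.ˌlo.si:.ˈkra.do.

primary 7, secondary 1, 3, 5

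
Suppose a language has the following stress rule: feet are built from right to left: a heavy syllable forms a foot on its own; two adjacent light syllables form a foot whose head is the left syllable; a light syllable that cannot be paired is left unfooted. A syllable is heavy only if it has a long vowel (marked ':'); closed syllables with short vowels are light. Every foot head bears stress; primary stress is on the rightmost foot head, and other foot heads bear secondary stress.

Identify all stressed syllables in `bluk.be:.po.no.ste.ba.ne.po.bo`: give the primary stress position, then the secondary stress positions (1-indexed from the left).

primary 8, secondary 2, 4, 6

Weights: 1 bluk L, 2 be: H, 3 po L, 4 no L, 5 ste L, 6 ba L, 7 ne L, 8 po L, 9 bo L.
Parse right to left (heavy = foot alone; LL = one foot; stranded L unfooted): bluk (ˈbe:) po (ˈno.ste) (ˈba.ne) (ˈpo.bo).
Foot heads: 2, 4, 6, 8.
Primary stress on the rightmost head = syllable 8.
Secondary stress on 2, 4, 6: bluk.ˌbe:.po.ˌno.ste.ˌba.ne.ˈpo.bo.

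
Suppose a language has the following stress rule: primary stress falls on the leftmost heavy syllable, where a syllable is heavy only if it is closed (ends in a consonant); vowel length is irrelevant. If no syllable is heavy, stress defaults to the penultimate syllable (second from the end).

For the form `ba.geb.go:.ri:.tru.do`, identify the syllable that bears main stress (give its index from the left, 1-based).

Weights: 1 ba L, 2 geb H, 3 go: L, 4 ri: L, 5 tru L, 6 do L.
Heavy syllables in the domain: 2. The leftmost is syllable 2 (geb).
Primary stress: syllable 2 → ba.ˈgeb.go:.ri:.tru.do.

2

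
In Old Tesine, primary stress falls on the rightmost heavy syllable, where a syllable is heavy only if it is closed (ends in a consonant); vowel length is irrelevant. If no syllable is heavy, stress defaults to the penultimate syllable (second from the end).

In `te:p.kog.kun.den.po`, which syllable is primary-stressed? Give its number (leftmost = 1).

4

Weights: 1 te:p H, 2 kog H, 3 kun H, 4 den H, 5 po L.
Heavy syllables in the domain: 1, 2, 3, 4. The rightmost is syllable 4 (den).
Primary stress: syllable 4 → te:p.kog.kun.ˈden.po.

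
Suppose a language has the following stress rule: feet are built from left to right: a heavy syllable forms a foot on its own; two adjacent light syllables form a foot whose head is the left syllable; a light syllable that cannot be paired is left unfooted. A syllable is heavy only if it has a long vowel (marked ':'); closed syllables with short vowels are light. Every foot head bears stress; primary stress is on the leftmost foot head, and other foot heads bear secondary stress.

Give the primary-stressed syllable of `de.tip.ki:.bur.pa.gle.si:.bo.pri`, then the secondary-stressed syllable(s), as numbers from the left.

primary 1, secondary 3, 4, 7, 8

Weights: 1 de L, 2 tip L, 3 ki: H, 4 bur L, 5 pa L, 6 gle L, 7 si: H, 8 bo L, 9 pri L.
Parse left to right (heavy = foot alone; LL = one foot; stranded L unfooted): (ˈde.tip) (ˈki:) (ˈbur.pa) gle (ˈsi:) (ˈbo.pri).
Foot heads: 1, 3, 4, 7, 8.
Primary stress on the leftmost head = syllable 1.
Secondary stress on 3, 4, 7, 8: ˈde.tip.ˌki:.ˌbur.pa.gle.ˌsi:.ˌbo.pri.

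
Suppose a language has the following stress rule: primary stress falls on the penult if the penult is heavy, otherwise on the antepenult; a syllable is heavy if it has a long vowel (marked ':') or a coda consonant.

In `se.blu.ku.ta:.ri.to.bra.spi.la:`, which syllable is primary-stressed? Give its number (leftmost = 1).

Weights: 7 bra L, 8 spi L, 9 la: H.
The penult (syllable 8, spi) is light, so stress falls on the antepenult (syllable 7, bra).
Primary stress: syllable 7 → se.blu.ku.ta:.ri.to.ˈbra.spi.la:.

7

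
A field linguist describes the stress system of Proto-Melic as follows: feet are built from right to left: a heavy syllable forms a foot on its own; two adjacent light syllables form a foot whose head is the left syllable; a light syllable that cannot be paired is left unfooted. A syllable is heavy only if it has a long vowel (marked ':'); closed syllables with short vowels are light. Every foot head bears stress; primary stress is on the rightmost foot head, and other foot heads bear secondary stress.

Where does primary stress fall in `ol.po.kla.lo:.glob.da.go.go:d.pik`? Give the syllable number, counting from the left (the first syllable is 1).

Weights: 1 ol L, 2 po L, 3 kla L, 4 lo: H, 5 glob L, 6 da L, 7 go L, 8 go:d H, 9 pik L.
Parse right to left (heavy = foot alone; LL = one foot; stranded L unfooted): ol (ˈpo.kla) (ˈlo:) glob (ˈda.go) (ˈgo:d) pik.
Foot heads: 2, 4, 6, 8.
Primary stress on the rightmost head = syllable 8.
Primary stress: syllable 8 → ol.po.kla.lo:.glob.da.go.ˈgo:d.pik.

8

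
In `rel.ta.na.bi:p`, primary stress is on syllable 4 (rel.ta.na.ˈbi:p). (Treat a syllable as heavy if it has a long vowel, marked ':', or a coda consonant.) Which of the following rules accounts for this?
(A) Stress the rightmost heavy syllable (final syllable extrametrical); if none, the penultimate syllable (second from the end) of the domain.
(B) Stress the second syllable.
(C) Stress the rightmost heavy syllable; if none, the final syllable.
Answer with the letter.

Rule A → syllable 1 (observed: 4).
Rule B → syllable 2 (observed: 4).
Rule C → syllable 4 ✓.

C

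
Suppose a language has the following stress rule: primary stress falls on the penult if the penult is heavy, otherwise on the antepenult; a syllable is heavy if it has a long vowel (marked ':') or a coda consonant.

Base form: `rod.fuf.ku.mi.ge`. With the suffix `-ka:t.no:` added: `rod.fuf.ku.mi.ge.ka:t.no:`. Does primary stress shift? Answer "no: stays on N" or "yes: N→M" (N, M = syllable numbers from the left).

yes: 3→6

Base `rod.fuf.ku.mi.ge` (5 syllables):
  Weights: 3 ku L, 4 mi L, 5 ge L.
  The penult (syllable 4, mi) is light, so stress falls on the antepenult (syllable 3, ku).
  → primary stress on syllable 3.
Suffixed `rod.fuf.ku.mi.ge.ka:t.no:` (7 syllables):
  Weights: 5 ge L, 6 ka:t H, 7 no: H.
  The penult (syllable 6, ka:t) is heavy, so it takes stress.
  → primary stress on syllable 6.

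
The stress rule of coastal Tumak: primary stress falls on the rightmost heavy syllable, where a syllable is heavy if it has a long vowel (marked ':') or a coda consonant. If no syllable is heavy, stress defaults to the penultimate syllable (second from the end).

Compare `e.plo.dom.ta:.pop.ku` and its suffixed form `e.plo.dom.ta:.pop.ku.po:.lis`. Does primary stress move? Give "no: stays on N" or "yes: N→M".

Base `e.plo.dom.ta:.pop.ku` (6 syllables):
  Weights: 1 e L, 2 plo L, 3 dom H, 4 ta: H, 5 pop H, 6 ku L.
  Heavy syllables in the domain: 3, 4, 5. The rightmost is syllable 5 (pop).
  → primary stress on syllable 5.
Suffixed `e.plo.dom.ta:.pop.ku.po:.lis` (8 syllables):
  Weights: 1 e L, 2 plo L, 3 dom H, 4 ta: H, 5 pop H, 6 ku L, 7 po: H, 8 lis H.
  Heavy syllables in the domain: 3, 4, 5, 7, 8. The rightmost is syllable 8 (lis).
  → primary stress on syllable 8.

yes: 5→8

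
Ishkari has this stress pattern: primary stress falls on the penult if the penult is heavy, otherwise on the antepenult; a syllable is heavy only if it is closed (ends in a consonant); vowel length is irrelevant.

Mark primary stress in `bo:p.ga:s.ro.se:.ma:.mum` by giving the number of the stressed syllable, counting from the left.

4

Weights: 4 se: L, 5 ma: L, 6 mum H.
The penult (syllable 5, ma:) is light, so stress falls on the antepenult (syllable 4, se:).
Primary stress: syllable 4 → bo:p.ga:s.ro.ˈse:.ma:.mum.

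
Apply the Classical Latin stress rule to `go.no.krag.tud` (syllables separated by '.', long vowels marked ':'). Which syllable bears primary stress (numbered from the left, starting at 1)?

3

Classical Latin: stress the penult if heavy (long vowel or closed), else the antepenult.
Weights: 2 no L, 3 krag H, 4 tud H.
The penult (syllable 3, krag) is heavy, so it takes stress.
Stress on syllable 3: go.no.ˈkrag.tud.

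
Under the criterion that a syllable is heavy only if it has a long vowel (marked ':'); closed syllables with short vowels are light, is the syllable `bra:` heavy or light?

heavy

`bra:`: long vowel, open (no coda). Long vowel → heavy.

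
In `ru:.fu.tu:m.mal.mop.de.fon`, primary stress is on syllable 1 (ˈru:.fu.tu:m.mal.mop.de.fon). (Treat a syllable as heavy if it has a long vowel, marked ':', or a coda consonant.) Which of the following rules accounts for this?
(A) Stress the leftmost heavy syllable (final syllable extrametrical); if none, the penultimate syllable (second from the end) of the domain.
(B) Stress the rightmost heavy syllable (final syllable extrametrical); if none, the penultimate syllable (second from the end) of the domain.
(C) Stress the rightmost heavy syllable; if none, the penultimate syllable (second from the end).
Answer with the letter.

A

Rule A → syllable 1 ✓.
Rule B → syllable 5 (observed: 1).
Rule C → syllable 7 (observed: 1).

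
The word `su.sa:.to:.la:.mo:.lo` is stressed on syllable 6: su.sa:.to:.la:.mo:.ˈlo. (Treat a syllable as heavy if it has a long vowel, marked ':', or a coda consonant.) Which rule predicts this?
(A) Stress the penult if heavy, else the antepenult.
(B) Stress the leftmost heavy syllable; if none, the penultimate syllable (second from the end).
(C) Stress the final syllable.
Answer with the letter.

Rule A → syllable 5 (observed: 6).
Rule B → syllable 2 (observed: 6).
Rule C → syllable 6 ✓.

C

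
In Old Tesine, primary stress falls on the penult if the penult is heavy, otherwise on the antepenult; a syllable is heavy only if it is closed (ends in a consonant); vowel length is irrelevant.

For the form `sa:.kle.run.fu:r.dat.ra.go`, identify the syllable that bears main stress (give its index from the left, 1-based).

5

Weights: 5 dat H, 6 ra L, 7 go L.
The penult (syllable 6, ra) is light, so stress falls on the antepenult (syllable 5, dat).
Primary stress: syllable 5 → sa:.kle.run.fu:r.ˈdat.ra.go.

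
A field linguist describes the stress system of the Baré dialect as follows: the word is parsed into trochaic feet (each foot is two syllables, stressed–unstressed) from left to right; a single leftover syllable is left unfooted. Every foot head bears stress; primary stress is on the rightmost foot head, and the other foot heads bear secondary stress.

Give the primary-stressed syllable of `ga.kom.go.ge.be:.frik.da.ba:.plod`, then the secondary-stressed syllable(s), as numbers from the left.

primary 7, secondary 1, 3, 5

Parse left to right into trochaic (ˈσσ) feet: (ˈga.kom) (ˈgo.ge) (ˈbe:.frik) (ˈda.ba:) plod. Syllable 9 is left unfooted.
Foot heads (stressed positions): 1, 3, 5, 7.
End Rule Rightmost: primary stress on the rightmost head = syllable 7.
Secondary stress on 1, 3, 5: ˌga.kom.ˌgo.ge.ˌbe:.frik.ˈda.ba:.plod.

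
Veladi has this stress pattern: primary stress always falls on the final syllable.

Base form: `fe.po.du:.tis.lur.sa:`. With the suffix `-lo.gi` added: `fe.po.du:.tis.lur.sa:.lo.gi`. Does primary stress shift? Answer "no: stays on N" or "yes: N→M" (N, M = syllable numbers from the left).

Base `fe.po.du:.tis.lur.sa:` (6 syllables):
  The word has 6 syllables; the final syllable is syllable 6 (sa:).
  → primary stress on syllable 6.
Suffixed `fe.po.du:.tis.lur.sa:.lo.gi` (8 syllables):
  The word has 8 syllables; the final syllable is syllable 8 (gi).
  → primary stress on syllable 8.

yes: 6→8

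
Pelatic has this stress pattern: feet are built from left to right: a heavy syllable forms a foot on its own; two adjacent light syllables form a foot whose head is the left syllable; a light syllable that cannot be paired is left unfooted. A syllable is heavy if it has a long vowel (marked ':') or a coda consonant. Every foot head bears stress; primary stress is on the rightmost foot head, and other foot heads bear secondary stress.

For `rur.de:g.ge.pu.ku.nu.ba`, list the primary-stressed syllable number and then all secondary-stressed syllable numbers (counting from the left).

primary 5, secondary 1, 2, 3

Weights: 1 rur H, 2 de:g H, 3 ge L, 4 pu L, 5 ku L, 6 nu L, 7 ba L.
Parse left to right (heavy = foot alone; LL = one foot; stranded L unfooted): (ˈrur) (ˈde:g) (ˈge.pu) (ˈku.nu) ba.
Foot heads: 1, 2, 3, 5.
Primary stress on the rightmost head = syllable 5.
Secondary stress on 1, 2, 3: ˌrur.ˌde:g.ˌge.pu.ˈku.nu.ba.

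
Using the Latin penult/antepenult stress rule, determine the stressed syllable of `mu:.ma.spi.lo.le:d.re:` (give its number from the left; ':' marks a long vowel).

5

Classical Latin: stress the penult if heavy (long vowel or closed), else the antepenult.
Weights: 4 lo L, 5 le:d H, 6 re: H.
The penult (syllable 5, le:d) is heavy, so it takes stress.
Stress on syllable 5: mu:.ma.spi.lo.ˈle:d.re:.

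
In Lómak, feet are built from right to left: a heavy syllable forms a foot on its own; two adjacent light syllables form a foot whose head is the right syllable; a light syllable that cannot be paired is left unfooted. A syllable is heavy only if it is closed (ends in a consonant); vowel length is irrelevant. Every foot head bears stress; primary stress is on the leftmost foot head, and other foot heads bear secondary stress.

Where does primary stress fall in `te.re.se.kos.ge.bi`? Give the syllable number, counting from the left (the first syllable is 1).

3

Weights: 1 te L, 2 re L, 3 se L, 4 kos H, 5 ge L, 6 bi L.
Parse right to left (heavy = foot alone; LL = one foot; stranded L unfooted): te (re.ˈse) (ˈkos) (ge.ˈbi).
Foot heads: 3, 4, 6.
Primary stress on the leftmost head = syllable 3.
Primary stress: syllable 3 → te.re.ˈse.kos.ge.bi.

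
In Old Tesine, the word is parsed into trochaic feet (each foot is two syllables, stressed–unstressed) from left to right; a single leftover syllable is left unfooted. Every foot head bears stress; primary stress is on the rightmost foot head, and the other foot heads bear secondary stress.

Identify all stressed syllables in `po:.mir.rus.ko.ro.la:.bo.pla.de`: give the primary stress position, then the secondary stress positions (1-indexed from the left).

Parse left to right into trochaic (ˈσσ) feet: (ˈpo:.mir) (ˈrus.ko) (ˈro.la:) (ˈbo.pla) de. Syllable 9 is left unfooted.
Foot heads (stressed positions): 1, 3, 5, 7.
End Rule Rightmost: primary stress on the rightmost head = syllable 7.
Secondary stress on 1, 3, 5: ˌpo:.mir.ˌrus.ko.ˌro.la:.ˈbo.pla.de.

primary 7, secondary 1, 3, 5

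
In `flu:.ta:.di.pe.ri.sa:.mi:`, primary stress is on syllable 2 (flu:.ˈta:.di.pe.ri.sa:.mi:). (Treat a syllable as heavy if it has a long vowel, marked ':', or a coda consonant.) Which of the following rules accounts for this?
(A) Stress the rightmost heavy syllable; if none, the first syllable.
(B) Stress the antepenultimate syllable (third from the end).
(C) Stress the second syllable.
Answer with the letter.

Rule A → syllable 7 (observed: 2).
Rule B → syllable 5 (observed: 2).
Rule C → syllable 2 ✓.

C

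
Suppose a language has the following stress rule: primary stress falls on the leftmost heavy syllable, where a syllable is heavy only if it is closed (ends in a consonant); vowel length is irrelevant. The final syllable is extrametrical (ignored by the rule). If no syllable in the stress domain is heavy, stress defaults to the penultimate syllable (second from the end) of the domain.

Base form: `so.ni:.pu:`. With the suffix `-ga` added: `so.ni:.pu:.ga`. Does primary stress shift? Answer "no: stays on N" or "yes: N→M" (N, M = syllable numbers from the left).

yes: 1→2

Base `so.ni:.pu:` (3 syllables):
  The final syllable (3, pu:) is extrametrical; the stress domain is syllables 1–2.
  Weights: 1 so L, 2 ni: L.
  No heavy syllable in the domain; default to the penultimate syllable (second from the end) of the domain = syllable 1.
  → primary stress on syllable 1.
Suffixed `so.ni:.pu:.ga` (4 syllables):
  The final syllable (4, ga) is extrametrical; the stress domain is syllables 1–3.
  Weights: 1 so L, 2 ni: L, 3 pu: L.
  No heavy syllable in the domain; default to the penultimate syllable (second from the end) of the domain = syllable 2.
  → primary stress on syllable 2.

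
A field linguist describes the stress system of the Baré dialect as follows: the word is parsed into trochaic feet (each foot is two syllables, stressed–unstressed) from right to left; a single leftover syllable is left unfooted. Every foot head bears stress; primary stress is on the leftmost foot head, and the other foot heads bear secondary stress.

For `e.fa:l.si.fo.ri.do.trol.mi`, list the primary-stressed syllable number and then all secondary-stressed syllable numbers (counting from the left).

Parse right to left into trochaic (ˈσσ) feet: (ˈe.fa:l) (ˈsi.fo) (ˈri.do) (ˈtrol.mi).
Foot heads (stressed positions): 1, 3, 5, 7.
End Rule Leftmost: primary stress on the leftmost head = syllable 1.
Secondary stress on 3, 5, 7: ˈe.fa:l.ˌsi.fo.ˌri.do.ˌtrol.mi.

primary 1, secondary 3, 5, 7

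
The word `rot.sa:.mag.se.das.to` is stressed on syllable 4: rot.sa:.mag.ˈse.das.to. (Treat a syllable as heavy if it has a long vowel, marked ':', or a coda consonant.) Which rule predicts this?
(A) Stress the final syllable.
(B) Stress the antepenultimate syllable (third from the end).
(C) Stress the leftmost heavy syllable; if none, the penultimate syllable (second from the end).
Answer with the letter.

B

Rule A → syllable 6 (observed: 4).
Rule B → syllable 4 ✓.
Rule C → syllable 1 (observed: 4).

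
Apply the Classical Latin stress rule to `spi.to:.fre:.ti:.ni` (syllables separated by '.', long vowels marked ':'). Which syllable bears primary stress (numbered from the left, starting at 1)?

Classical Latin: stress the penult if heavy (long vowel or closed), else the antepenult.
Weights: 3 fre: H, 4 ti: H, 5 ni L.
The penult (syllable 4, ti:) is heavy, so it takes stress.
Stress on syllable 4: spi.to:.fre:.ˈti:.ni.

4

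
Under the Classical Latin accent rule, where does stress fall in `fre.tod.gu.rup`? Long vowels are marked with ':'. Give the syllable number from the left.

2

Classical Latin: stress the penult if heavy (long vowel or closed), else the antepenult.
Weights: 2 tod H, 3 gu L, 4 rup H.
The penult (syllable 3, gu) is light, so stress falls on the antepenult (syllable 2, tod).
Stress on syllable 2: fre.ˈtod.gu.rup.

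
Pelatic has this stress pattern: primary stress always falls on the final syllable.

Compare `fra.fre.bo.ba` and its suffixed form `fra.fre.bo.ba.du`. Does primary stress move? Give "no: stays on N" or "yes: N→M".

yes: 4→5

Base `fra.fre.bo.ba` (4 syllables):
  The word has 4 syllables; the final syllable is syllable 4 (ba).
  → primary stress on syllable 4.
Suffixed `fra.fre.bo.ba.du` (5 syllables):
  The word has 5 syllables; the final syllable is syllable 5 (du).
  → primary stress on syllable 5.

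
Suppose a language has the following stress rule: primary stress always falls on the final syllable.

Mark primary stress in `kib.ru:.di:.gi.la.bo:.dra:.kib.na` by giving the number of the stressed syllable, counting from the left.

9

The word has 9 syllables; the final syllable is syllable 9 (na).
Primary stress: syllable 9 → kib.ru:.di:.gi.la.bo:.dra:.kib.ˈna.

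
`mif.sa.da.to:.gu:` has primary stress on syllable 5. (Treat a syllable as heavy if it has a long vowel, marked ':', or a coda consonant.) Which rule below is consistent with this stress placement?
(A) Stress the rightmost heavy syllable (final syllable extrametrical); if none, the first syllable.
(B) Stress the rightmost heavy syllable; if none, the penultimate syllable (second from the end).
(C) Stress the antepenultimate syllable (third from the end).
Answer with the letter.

B

Rule A → syllable 4 (observed: 5).
Rule B → syllable 5 ✓.
Rule C → syllable 3 (observed: 5).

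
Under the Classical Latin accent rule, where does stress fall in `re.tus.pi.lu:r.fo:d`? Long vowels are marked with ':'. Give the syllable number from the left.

Classical Latin: stress the penult if heavy (long vowel or closed), else the antepenult.
Weights: 3 pi L, 4 lu:r H, 5 fo:d H.
The penult (syllable 4, lu:r) is heavy, so it takes stress.
Stress on syllable 4: re.tus.pi.ˈlu:r.fo:d.

4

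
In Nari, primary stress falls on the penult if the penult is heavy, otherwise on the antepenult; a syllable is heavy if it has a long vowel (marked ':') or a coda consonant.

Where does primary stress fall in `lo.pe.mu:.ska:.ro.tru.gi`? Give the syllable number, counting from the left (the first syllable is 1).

Weights: 5 ro L, 6 tru L, 7 gi L.
The penult (syllable 6, tru) is light, so stress falls on the antepenult (syllable 5, ro).
Primary stress: syllable 5 → lo.pe.mu:.ska:.ˈro.tru.gi.

5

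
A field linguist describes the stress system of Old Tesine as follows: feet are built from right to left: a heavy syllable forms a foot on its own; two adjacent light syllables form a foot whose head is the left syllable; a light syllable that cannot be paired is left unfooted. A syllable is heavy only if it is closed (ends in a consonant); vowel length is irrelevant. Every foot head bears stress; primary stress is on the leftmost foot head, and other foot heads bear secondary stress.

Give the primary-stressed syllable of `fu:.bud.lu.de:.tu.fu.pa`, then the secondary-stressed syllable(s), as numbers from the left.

Weights: 1 fu: L, 2 bud H, 3 lu L, 4 de: L, 5 tu L, 6 fu L, 7 pa L.
Parse right to left (heavy = foot alone; LL = one foot; stranded L unfooted): fu: (ˈbud) lu (ˈde:.tu) (ˈfu.pa).
Foot heads: 2, 4, 6.
Primary stress on the leftmost head = syllable 2.
Secondary stress on 4, 6: fu:.ˈbud.lu.ˌde:.tu.ˌfu.pa.

primary 2, secondary 4, 6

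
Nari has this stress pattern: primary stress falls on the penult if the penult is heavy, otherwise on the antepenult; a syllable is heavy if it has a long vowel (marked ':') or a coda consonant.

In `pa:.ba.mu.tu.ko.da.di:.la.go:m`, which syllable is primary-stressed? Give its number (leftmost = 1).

7

Weights: 7 di: H, 8 la L, 9 go:m H.
The penult (syllable 8, la) is light, so stress falls on the antepenult (syllable 7, di:).
Primary stress: syllable 7 → pa:.ba.mu.tu.ko.da.ˈdi:.la.go:m.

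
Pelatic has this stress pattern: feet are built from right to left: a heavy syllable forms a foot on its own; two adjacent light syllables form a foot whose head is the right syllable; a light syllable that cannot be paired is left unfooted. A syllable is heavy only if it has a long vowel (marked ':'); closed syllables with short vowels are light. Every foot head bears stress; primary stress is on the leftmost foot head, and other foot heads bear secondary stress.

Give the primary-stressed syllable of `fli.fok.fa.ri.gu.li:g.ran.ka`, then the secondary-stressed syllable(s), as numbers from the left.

primary 3, secondary 5, 6, 8

Weights: 1 fli L, 2 fok L, 3 fa L, 4 ri L, 5 gu L, 6 li:g H, 7 ran L, 8 ka L.
Parse right to left (heavy = foot alone; LL = one foot; stranded L unfooted): fli (fok.ˈfa) (ri.ˈgu) (ˈli:g) (ran.ˈka).
Foot heads: 3, 5, 6, 8.
Primary stress on the leftmost head = syllable 3.
Secondary stress on 5, 6, 8: fli.fok.ˈfa.ri.ˌgu.ˌli:g.ran.ˌka.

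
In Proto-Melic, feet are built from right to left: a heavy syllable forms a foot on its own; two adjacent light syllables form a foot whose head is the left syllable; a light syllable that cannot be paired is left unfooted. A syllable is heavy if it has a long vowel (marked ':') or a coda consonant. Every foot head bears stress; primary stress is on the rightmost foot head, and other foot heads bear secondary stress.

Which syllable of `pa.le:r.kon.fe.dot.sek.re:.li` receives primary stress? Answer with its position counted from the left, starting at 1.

7

Weights: 1 pa L, 2 le:r H, 3 kon H, 4 fe L, 5 dot H, 6 sek H, 7 re: H, 8 li L.
Parse right to left (heavy = foot alone; LL = one foot; stranded L unfooted): pa (ˈle:r) (ˈkon) fe (ˈdot) (ˈsek) (ˈre:) li.
Foot heads: 2, 3, 5, 6, 7.
Primary stress on the rightmost head = syllable 7.
Primary stress: syllable 7 → pa.le:r.kon.fe.dot.sek.ˈre:.li.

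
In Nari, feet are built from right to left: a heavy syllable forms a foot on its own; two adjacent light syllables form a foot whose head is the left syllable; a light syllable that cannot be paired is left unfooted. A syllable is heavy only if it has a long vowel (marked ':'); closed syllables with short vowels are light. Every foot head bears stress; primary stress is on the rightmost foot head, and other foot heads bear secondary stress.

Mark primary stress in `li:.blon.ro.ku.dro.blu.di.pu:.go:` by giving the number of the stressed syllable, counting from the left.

9

Weights: 1 li: H, 2 blon L, 3 ro L, 4 ku L, 5 dro L, 6 blu L, 7 di L, 8 pu: H, 9 go: H.
Parse right to left (heavy = foot alone; LL = one foot; stranded L unfooted): (ˈli:) (ˈblon.ro) (ˈku.dro) (ˈblu.di) (ˈpu:) (ˈgo:).
Foot heads: 1, 2, 4, 6, 8, 9.
Primary stress on the rightmost head = syllable 9.
Primary stress: syllable 9 → li:.blon.ro.ku.dro.blu.di.pu:.ˈgo:.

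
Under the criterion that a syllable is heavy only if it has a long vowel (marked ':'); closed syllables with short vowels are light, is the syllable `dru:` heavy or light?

`dru:`: long vowel, open (no coda). Long vowel → heavy.

heavy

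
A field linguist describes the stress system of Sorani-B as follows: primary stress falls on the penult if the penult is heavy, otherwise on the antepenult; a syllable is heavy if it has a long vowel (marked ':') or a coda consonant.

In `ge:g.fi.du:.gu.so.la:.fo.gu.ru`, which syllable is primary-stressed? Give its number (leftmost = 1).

Weights: 7 fo L, 8 gu L, 9 ru L.
The penult (syllable 8, gu) is light, so stress falls on the antepenult (syllable 7, fo).
Primary stress: syllable 7 → ge:g.fi.du:.gu.so.la:.ˈfo.gu.ru.

7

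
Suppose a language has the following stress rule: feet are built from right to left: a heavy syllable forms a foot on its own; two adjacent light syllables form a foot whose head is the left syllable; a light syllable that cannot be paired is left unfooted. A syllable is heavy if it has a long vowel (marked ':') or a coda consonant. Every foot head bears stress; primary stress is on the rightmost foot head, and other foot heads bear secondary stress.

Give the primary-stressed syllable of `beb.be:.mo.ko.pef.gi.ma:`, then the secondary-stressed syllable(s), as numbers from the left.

primary 7, secondary 1, 2, 3, 5

Weights: 1 beb H, 2 be: H, 3 mo L, 4 ko L, 5 pef H, 6 gi L, 7 ma: H.
Parse right to left (heavy = foot alone; LL = one foot; stranded L unfooted): (ˈbeb) (ˈbe:) (ˈmo.ko) (ˈpef) gi (ˈma:).
Foot heads: 1, 2, 3, 5, 7.
Primary stress on the rightmost head = syllable 7.
Secondary stress on 1, 2, 3, 5: ˌbeb.ˌbe:.ˌmo.ko.ˌpef.gi.ˈma:.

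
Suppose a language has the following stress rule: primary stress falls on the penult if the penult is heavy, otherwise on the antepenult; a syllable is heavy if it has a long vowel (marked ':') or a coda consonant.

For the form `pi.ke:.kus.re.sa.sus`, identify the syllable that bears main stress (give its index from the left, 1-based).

4

Weights: 4 re L, 5 sa L, 6 sus H.
The penult (syllable 5, sa) is light, so stress falls on the antepenult (syllable 4, re).
Primary stress: syllable 4 → pi.ke:.kus.ˈre.sa.sus.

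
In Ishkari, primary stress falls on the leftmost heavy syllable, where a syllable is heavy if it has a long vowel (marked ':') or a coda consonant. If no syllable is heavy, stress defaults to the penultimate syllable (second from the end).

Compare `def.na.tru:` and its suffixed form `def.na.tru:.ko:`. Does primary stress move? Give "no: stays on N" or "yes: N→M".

no: stays on 1

Base `def.na.tru:` (3 syllables):
  Weights: 1 def H, 2 na L, 3 tru: H.
  Heavy syllables in the domain: 1, 3. The leftmost is syllable 1 (def).
  → primary stress on syllable 1.
Suffixed `def.na.tru:.ko:` (4 syllables):
  Weights: 1 def H, 2 na L, 3 tru: H, 4 ko: H.
  Heavy syllables in the domain: 1, 3, 4. The leftmost is syllable 1 (def).
  → primary stress on syllable 1.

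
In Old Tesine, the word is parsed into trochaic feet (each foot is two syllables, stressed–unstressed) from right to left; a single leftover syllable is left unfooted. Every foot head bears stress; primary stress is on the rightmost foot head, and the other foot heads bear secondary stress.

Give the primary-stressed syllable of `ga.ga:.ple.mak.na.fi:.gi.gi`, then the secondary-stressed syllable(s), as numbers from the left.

Parse right to left into trochaic (ˈσσ) feet: (ˈga.ga:) (ˈple.mak) (ˈna.fi:) (ˈgi.gi).
Foot heads (stressed positions): 1, 3, 5, 7.
End Rule Rightmost: primary stress on the rightmost head = syllable 7.
Secondary stress on 1, 3, 5: ˌga.ga:.ˌple.mak.ˌna.fi:.ˈgi.gi.

primary 7, secondary 1, 3, 5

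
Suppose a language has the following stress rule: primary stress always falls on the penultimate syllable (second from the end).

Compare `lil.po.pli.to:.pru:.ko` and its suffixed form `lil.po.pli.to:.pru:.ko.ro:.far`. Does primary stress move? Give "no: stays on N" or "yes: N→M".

yes: 5→7

Base `lil.po.pli.to:.pru:.ko` (6 syllables):
  The word has 6 syllables; the penultimate syllable (second from the end) is syllable 5 (pru:).
  → primary stress on syllable 5.
Suffixed `lil.po.pli.to:.pru:.ko.ro:.far` (8 syllables):
  The word has 8 syllables; the penultimate syllable (second from the end) is syllable 7 (ro:).
  → primary stress on syllable 7.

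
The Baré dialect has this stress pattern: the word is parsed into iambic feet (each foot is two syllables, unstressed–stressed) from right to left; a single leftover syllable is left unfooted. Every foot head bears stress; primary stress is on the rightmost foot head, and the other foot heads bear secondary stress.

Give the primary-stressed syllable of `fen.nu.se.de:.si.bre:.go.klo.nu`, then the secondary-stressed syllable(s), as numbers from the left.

Parse right to left into iambic (σˈσ) feet: fen (nu.ˈse) (de:.ˈsi) (bre:.ˈgo) (klo.ˈnu). Syllable 1 is left unfooted.
Foot heads (stressed positions): 3, 5, 7, 9.
End Rule Rightmost: primary stress on the rightmost head = syllable 9.
Secondary stress on 3, 5, 7: fen.nu.ˌse.de:.ˌsi.bre:.ˌgo.klo.ˈnu.

primary 9, secondary 3, 5, 7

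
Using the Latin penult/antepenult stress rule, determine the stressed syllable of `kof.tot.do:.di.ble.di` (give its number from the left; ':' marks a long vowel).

Classical Latin: stress the penult if heavy (long vowel or closed), else the antepenult.
Weights: 4 di L, 5 ble L, 6 di L.
The penult (syllable 5, ble) is light, so stress falls on the antepenult (syllable 4, di).
Stress on syllable 4: kof.tot.do:.ˈdi.ble.di.

4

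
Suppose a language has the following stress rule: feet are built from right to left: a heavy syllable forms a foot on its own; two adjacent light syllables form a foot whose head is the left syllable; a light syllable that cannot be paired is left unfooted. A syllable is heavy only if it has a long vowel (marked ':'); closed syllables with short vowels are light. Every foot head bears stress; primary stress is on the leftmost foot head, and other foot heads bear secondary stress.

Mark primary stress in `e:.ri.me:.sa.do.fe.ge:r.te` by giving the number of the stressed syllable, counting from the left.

1

Weights: 1 e: H, 2 ri L, 3 me: H, 4 sa L, 5 do L, 6 fe L, 7 ge:r H, 8 te L.
Parse right to left (heavy = foot alone; LL = one foot; stranded L unfooted): (ˈe:) ri (ˈme:) sa (ˈdo.fe) (ˈge:r) te.
Foot heads: 1, 3, 5, 7.
Primary stress on the leftmost head = syllable 1.
Primary stress: syllable 1 → ˈe:.ri.me:.sa.do.fe.ge:r.te.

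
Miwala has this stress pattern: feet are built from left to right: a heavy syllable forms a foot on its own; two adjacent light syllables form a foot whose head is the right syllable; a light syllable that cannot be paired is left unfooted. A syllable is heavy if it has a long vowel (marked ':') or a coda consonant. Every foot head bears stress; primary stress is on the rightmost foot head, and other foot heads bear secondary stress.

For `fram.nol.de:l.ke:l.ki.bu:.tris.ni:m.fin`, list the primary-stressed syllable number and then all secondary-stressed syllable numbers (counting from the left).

Weights: 1 fram H, 2 nol H, 3 de:l H, 4 ke:l H, 5 ki L, 6 bu: H, 7 tris H, 8 ni:m H, 9 fin H.
Parse left to right (heavy = foot alone; LL = one foot; stranded L unfooted): (ˈfram) (ˈnol) (ˈde:l) (ˈke:l) ki (ˈbu:) (ˈtris) (ˈni:m) (ˈfin).
Foot heads: 1, 2, 3, 4, 6, 7, 8, 9.
Primary stress on the rightmost head = syllable 9.
Secondary stress on 1, 2, 3, 4, 6, 7, 8: ˌfram.ˌnol.ˌde:l.ˌke:l.ki.ˌbu:.ˌtris.ˌni:m.ˈfin.

primary 9, secondary 1, 2, 3, 4, 6, 7, 8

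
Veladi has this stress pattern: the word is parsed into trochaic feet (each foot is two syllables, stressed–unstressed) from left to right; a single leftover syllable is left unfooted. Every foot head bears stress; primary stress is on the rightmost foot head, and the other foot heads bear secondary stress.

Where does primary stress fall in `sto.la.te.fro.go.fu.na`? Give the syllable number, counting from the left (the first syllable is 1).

Parse left to right into trochaic (ˈσσ) feet: (ˈsto.la) (ˈte.fro) (ˈgo.fu) na. Syllable 7 is left unfooted.
Foot heads (stressed positions): 1, 3, 5.
End Rule Rightmost: primary stress on the rightmost head = syllable 5.
Primary stress: syllable 5 → sto.la.te.fro.ˈgo.fu.na.

5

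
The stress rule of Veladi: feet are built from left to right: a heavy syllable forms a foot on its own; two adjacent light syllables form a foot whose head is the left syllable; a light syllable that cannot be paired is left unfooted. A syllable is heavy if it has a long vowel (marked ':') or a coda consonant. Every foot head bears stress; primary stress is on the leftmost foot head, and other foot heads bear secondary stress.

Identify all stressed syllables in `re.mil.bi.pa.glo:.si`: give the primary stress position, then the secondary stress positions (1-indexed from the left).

primary 2, secondary 3, 5

Weights: 1 re L, 2 mil H, 3 bi L, 4 pa L, 5 glo: H, 6 si L.
Parse left to right (heavy = foot alone; LL = one foot; stranded L unfooted): re (ˈmil) (ˈbi.pa) (ˈglo:) si.
Foot heads: 2, 3, 5.
Primary stress on the leftmost head = syllable 2.
Secondary stress on 3, 5: re.ˈmil.ˌbi.pa.ˌglo:.si.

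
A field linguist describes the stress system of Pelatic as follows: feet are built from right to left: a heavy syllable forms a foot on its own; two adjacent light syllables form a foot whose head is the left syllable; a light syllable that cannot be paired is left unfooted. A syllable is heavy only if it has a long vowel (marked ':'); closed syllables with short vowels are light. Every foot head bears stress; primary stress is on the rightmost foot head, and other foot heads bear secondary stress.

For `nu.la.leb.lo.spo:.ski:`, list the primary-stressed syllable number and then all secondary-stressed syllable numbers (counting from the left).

primary 6, secondary 1, 3, 5

Weights: 1 nu L, 2 la L, 3 leb L, 4 lo L, 5 spo: H, 6 ski: H.
Parse right to left (heavy = foot alone; LL = one foot; stranded L unfooted): (ˈnu.la) (ˈleb.lo) (ˈspo:) (ˈski:).
Foot heads: 1, 3, 5, 6.
Primary stress on the rightmost head = syllable 6.
Secondary stress on 1, 3, 5: ˌnu.la.ˌleb.lo.ˌspo:.ˈski:.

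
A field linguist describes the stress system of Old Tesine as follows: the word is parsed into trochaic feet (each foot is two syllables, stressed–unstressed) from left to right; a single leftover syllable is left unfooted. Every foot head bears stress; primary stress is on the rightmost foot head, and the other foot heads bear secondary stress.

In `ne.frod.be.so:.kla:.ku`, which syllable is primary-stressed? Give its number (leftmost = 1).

5

Parse left to right into trochaic (ˈσσ) feet: (ˈne.frod) (ˈbe.so:) (ˈkla:.ku).
Foot heads (stressed positions): 1, 3, 5.
End Rule Rightmost: primary stress on the rightmost head = syllable 5.
Primary stress: syllable 5 → ne.frod.be.so:.ˈkla:.ku.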